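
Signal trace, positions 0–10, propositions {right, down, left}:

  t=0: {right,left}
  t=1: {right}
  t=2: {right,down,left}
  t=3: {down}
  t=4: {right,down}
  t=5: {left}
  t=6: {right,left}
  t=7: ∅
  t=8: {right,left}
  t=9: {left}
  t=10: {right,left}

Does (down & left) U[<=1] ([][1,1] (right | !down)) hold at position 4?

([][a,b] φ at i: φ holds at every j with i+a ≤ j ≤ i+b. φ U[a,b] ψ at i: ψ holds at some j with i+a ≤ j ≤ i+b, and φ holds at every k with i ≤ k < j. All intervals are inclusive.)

Need some j in [4,5] with [][1,1] (right | !down), and (down & left) at every k in [4,j-1].
  j=4: [][1,1] (right | !down) holds; no prefix to check → satisfied.

True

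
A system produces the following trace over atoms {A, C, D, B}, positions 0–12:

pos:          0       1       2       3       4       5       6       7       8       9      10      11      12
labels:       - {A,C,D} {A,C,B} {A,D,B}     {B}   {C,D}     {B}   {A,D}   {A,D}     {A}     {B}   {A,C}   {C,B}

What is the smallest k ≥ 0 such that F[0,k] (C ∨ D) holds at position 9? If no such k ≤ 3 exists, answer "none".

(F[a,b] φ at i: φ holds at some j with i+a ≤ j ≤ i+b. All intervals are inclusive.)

2

Scan j = 9,10,… for (C ∨ D):
  j=9: fails
  j=10: fails
  j=11: holds
First hit at j=11, so smallest k = 11-9 = 2.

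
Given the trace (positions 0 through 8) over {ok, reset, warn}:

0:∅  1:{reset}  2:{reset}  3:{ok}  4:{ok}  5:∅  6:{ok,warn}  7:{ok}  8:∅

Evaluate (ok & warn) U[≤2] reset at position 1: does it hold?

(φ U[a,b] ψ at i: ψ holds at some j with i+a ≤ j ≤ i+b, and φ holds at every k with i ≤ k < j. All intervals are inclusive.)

True

Need some j in [1,3] with reset, and (ok & warn) at every k in [1,j-1].
  j=1: reset holds; no prefix to check → satisfied.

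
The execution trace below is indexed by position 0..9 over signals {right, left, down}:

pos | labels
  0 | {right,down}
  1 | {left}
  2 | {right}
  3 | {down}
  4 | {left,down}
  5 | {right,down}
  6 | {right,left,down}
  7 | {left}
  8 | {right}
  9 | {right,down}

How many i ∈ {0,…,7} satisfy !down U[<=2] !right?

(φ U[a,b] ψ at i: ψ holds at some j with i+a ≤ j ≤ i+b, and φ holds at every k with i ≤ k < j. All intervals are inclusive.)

5

Evaluate at each i in [0,7]:
  i=0: ✗ (lhs fails at k=0 before rhs at j=1)
  i=1: ✓ (rhs at j=1)
  i=2: ✓ (rhs at j=3; lhs holds on [2,2])
  i=3: ✓ (rhs at j=3)
  i=4: ✓ (rhs at j=4)
  i=5: ✗ (lhs fails at k=5 before rhs at j=7)
  i=6: ✗ (lhs fails at k=6 before rhs at j=7)
  i=7: ✓ (rhs at j=7)
Positions where it holds: {1, 2, 3, 4, 7} → 5.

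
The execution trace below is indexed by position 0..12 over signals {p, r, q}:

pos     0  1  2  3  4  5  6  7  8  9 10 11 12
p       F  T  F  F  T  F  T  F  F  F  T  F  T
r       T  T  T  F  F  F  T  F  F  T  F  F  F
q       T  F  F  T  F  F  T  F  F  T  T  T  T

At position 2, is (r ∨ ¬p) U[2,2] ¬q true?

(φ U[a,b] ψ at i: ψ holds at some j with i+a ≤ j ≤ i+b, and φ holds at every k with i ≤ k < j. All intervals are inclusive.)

Need some j in [4,4] with ¬q, and (r ∨ ¬p) at every k in [2,j-1].
  j=4: ¬q holds; (r ∨ ¬p) holds at every k in [2,3] → satisfied.

Yes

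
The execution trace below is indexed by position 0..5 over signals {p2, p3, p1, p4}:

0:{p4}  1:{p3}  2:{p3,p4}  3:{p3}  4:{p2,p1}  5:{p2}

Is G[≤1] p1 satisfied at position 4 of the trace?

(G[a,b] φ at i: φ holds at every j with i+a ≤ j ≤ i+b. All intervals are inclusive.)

Check p1 at every j in [4,5]:
  j=4: true
  j=5: false
Fails at j=5 → formula fails.

False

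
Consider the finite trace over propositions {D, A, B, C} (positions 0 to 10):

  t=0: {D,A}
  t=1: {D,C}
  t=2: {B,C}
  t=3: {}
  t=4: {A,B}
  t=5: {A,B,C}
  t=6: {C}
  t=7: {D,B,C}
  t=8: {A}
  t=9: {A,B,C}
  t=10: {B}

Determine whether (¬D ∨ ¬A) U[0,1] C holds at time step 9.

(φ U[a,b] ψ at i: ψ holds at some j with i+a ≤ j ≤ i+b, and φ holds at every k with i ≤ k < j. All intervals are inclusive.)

Need some j in [9,10] with C, and (¬D ∨ ¬A) at every k in [9,j-1].
  j=9: C holds; no prefix to check → satisfied.

Holds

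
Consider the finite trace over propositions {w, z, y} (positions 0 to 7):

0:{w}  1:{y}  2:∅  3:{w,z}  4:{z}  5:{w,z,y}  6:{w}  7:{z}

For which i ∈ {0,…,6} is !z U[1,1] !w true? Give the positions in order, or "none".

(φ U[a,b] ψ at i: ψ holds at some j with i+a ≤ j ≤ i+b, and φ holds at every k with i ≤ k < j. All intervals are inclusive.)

Evaluate at each i in [0,6]:
  i=0: ✓ (rhs at j=1; lhs holds on [0,0])
  i=1: ✓ (rhs at j=2; lhs holds on [1,1])
  i=2: ✗ (no rhs in [3,3])
  i=3: ✗ (lhs fails at k=3 before rhs at j=4)
  i=4: ✗ (no rhs in [5,5])
  i=5: ✗ (no rhs in [6,6])
  i=6: ✓ (rhs at j=7; lhs holds on [6,6])

0, 1, 6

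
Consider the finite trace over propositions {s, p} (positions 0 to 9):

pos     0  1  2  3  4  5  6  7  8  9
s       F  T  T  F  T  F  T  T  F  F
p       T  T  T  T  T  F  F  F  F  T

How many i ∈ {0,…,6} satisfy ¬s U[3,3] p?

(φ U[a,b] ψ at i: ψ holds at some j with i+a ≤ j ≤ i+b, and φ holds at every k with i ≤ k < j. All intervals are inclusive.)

0

Evaluate at each i in [0,6]:
  i=0: ✗ (lhs fails at k=1 before rhs at j=3)
  i=1: ✗ (lhs fails at k=1 before rhs at j=4)
  i=2: ✗ (no rhs in [5,5])
  i=3: ✗ (no rhs in [6,6])
  i=4: ✗ (no rhs in [7,7])
  i=5: ✗ (no rhs in [8,8])
  i=6: ✗ (lhs fails at k=6 before rhs at j=9)
Positions where it holds: {} → 0.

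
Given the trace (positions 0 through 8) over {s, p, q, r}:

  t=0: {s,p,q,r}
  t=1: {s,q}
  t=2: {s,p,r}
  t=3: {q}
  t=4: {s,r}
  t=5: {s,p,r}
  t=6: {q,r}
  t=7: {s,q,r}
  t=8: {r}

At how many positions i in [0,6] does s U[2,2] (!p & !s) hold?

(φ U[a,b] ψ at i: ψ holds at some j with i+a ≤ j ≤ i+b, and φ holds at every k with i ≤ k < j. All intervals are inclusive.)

2

Evaluate at each i in [0,6]:
  i=0: ✗ (no rhs in [2,2])
  i=1: ✓ (rhs at j=3; lhs holds on [1,2])
  i=2: ✗ (no rhs in [4,4])
  i=3: ✗ (no rhs in [5,5])
  i=4: ✓ (rhs at j=6; lhs holds on [4,5])
  i=5: ✗ (no rhs in [7,7])
  i=6: ✗ (lhs fails at k=6 before rhs at j=8)
Positions where it holds: {1, 4} → 2.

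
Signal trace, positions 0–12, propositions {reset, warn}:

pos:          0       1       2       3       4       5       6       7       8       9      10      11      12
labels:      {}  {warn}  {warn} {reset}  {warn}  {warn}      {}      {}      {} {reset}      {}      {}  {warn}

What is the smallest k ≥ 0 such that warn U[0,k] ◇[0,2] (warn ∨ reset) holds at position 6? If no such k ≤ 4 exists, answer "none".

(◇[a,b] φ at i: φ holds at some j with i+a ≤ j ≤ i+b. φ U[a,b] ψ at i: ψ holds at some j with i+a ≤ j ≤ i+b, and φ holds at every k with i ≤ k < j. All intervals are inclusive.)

none

Need earliest j ≥ 6 with ◇[0,2] (warn ∨ reset), and warn at every k in [6,j-1].
  j=6: rhs fails.
  j=7: rhs holds but lhs fails at k=6.
  j=8: rhs holds but lhs fails at k=6.
  j=9: rhs holds but lhs fails at k=6.
  j=10: rhs holds but lhs fails at k=6.
No witness within the range → none.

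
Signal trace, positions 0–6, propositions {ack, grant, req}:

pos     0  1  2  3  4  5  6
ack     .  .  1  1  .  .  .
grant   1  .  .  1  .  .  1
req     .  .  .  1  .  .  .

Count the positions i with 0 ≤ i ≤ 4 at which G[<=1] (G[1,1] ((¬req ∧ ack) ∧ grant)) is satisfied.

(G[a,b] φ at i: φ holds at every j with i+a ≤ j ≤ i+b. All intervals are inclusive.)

0

Evaluate at each i in [0,4]:
  i=0: ✗ (fails at j=0)
  i=1: ✗ (fails at j=1)
  i=2: ✗ (fails at j=2)
  i=3: ✗ (fails at j=3)
  i=4: ✗ (fails at j=4)
Positions where it holds: {} → 0.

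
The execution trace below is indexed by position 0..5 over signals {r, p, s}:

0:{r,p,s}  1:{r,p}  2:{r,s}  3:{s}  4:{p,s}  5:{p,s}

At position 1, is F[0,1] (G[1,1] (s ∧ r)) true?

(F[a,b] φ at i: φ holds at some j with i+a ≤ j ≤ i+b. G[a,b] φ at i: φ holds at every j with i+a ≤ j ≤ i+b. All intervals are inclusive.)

Check G[1,1] (s ∧ r) at each j in [1,2]:
  j=1: holds on [2,2]
  j=2: fails at 3
Found at j=1 → formula holds.

Yes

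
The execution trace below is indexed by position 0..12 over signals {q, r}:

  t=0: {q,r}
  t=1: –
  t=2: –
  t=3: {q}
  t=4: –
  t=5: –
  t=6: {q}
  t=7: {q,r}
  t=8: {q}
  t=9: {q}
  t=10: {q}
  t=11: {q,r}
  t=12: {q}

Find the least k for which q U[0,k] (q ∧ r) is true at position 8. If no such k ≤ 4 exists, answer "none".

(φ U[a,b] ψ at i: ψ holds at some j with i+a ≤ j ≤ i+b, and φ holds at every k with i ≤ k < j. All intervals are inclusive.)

Need earliest j ≥ 8 with (q ∧ r), and q at every k in [8,j-1].
  j=8: rhs fails.
  j=9: rhs fails.
  j=10: rhs fails.
  j=11: rhs holds; lhs holds on [8,10]. k = 3.

3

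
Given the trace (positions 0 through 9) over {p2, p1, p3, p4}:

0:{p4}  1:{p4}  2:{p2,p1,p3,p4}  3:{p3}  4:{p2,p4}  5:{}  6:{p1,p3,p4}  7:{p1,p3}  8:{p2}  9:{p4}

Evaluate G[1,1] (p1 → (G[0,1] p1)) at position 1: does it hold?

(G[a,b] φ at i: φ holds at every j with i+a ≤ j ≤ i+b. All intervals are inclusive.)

No

Check (p1 → (G[0,1] p1)) at every j in [2,2]:
  j=2: antecedent true; consequent fails at 3 → ✗
Fails at j=2 → formula fails.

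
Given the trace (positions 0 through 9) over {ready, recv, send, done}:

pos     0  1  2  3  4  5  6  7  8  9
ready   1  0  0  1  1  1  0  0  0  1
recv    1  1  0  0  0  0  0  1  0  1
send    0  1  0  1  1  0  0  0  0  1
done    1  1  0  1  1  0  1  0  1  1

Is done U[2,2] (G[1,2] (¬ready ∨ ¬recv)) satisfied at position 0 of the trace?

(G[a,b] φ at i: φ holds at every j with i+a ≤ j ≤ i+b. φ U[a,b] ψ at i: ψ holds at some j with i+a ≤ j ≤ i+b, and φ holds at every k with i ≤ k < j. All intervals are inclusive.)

Need some j in [2,2] with G[1,2] (¬ready ∨ ¬recv), and done at every k in [0,j-1].
  j=2: G[1,2] (¬ready ∨ ¬recv) holds; done holds at every k in [0,1] → satisfied.

Holds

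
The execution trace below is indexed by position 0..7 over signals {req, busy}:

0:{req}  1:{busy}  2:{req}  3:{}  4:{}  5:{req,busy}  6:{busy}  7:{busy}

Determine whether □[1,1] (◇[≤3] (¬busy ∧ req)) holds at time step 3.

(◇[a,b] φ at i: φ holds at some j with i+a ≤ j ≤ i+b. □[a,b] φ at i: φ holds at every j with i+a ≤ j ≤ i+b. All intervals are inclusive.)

False

Check ◇[≤3] (¬busy ∧ req) at every j in [4,4]:
  j=4: fails (none in [4,7])
Fails at j=4 → formula fails.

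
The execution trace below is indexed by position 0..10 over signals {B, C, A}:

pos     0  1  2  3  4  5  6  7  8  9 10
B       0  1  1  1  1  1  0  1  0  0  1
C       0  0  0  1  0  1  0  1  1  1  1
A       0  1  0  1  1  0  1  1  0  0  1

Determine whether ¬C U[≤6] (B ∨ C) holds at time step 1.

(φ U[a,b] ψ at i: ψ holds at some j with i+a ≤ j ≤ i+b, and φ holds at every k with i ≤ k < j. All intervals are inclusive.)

Need some j in [1,7] with (B ∨ C), and ¬C at every k in [1,j-1].
  j=1: (B ∨ C) holds; no prefix to check → satisfied.

True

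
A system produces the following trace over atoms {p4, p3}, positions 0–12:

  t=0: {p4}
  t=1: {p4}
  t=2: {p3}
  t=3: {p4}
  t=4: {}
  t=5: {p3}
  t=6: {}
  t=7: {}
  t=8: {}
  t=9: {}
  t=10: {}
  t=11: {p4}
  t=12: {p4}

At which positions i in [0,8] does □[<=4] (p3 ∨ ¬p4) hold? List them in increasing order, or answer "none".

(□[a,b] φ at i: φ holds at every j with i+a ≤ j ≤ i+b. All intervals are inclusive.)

Evaluate at each i in [0,8]:
  i=0: ✗ (fails at j=0)
  i=1: ✗ (fails at j=1)
  i=2: ✗ (fails at j=3)
  i=3: ✗ (fails at j=3)
  i=4: ✓ (all of [4,8])
  i=5: ✓ (all of [5,9])
  i=6: ✓ (all of [6,10])
  i=7: ✗ (fails at j=11)
  i=8: ✗ (fails at j=11)

4, 5, 6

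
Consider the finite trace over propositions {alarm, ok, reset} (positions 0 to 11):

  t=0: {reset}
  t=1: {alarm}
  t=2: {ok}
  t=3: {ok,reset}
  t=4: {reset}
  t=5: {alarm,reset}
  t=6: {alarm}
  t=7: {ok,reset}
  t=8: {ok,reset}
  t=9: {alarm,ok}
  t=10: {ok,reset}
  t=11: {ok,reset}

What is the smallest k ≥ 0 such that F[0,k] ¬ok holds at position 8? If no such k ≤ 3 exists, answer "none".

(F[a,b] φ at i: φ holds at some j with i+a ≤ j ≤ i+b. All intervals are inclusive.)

none

Scan j = 8,9,… for ¬ok:
  j=8: fails
  j=9: fails
  j=10: fails
  j=11: fails
No j in [8,11] satisfies it → none.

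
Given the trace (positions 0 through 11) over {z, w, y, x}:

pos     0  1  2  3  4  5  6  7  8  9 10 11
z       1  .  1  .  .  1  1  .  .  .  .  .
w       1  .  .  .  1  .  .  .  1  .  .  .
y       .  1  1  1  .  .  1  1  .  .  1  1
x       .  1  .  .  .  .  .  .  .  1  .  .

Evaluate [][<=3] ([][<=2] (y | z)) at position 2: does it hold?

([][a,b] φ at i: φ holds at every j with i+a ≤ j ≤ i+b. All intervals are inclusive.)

Does not hold

Check [][<=2] (y | z) at every j in [2,5]:
  j=2: fails at 4
  j=3: fails at 4
  j=4: fails at 4
  j=5: holds on [5,7]
Fails at j=2 → formula fails.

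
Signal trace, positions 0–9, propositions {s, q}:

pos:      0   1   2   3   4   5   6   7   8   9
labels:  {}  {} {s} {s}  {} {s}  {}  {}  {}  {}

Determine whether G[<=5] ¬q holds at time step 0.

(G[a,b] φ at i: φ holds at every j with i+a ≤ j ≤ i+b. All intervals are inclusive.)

Check ¬q at every j in [0,5]:
  j=0: true
  j=1: true
  j=2: true
  j=3: true
  j=4: true
  j=5: true
All positions satisfy it → formula holds.

Yes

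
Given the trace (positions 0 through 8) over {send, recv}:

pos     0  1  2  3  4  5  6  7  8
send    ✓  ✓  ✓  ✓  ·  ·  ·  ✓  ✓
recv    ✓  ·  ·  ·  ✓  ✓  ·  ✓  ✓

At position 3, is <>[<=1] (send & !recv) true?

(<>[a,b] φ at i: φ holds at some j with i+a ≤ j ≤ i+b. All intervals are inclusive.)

Check (send & !recv) at each j in [3,4]:
  j=3: true
  j=4: false
Found at j=3 → formula holds.

Holds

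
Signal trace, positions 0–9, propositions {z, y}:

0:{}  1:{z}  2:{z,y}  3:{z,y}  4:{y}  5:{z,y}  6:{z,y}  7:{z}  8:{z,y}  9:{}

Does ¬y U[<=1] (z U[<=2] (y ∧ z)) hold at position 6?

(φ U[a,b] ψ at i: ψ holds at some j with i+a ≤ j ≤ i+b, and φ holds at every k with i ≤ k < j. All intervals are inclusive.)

Holds

Need some j in [6,7] with (z U[<=2] (y ∧ z)), and ¬y at every k in [6,j-1].
  j=6: (z U[<=2] (y ∧ z)) holds; no prefix to check → satisfied.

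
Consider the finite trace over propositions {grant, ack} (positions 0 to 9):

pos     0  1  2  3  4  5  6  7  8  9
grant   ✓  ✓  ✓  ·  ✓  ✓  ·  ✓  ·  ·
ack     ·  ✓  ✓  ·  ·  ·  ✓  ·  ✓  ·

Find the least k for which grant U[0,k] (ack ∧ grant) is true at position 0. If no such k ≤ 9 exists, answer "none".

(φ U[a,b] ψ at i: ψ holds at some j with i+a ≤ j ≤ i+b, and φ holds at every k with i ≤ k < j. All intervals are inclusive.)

Need earliest j ≥ 0 with (ack ∧ grant), and grant at every k in [0,j-1].
  j=0: rhs fails.
  j=1: rhs holds; lhs holds on [0,0]. k = 1.

1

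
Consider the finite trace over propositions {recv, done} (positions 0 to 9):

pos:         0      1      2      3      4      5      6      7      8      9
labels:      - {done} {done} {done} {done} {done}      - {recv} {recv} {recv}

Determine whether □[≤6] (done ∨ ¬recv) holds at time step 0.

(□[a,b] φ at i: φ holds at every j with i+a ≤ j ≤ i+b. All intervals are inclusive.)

Check (done ∨ ¬recv) at every j in [0,6]:
  j=0: true
  j=1: true
  j=2: true
  j=3: true
  j=4: true
  j=5: true
  j=6: true
All positions satisfy it → formula holds.

Yes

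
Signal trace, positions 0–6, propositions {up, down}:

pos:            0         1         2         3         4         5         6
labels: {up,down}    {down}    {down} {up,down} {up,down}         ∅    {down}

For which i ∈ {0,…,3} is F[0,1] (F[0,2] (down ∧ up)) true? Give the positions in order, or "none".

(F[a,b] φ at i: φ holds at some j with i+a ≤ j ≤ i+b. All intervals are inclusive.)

0, 1, 2, 3

Evaluate at each i in [0,3]:
  i=0: ✓ (witness j=0)
  i=1: ✓ (witness j=1)
  i=2: ✓ (witness j=2)
  i=3: ✓ (witness j=3)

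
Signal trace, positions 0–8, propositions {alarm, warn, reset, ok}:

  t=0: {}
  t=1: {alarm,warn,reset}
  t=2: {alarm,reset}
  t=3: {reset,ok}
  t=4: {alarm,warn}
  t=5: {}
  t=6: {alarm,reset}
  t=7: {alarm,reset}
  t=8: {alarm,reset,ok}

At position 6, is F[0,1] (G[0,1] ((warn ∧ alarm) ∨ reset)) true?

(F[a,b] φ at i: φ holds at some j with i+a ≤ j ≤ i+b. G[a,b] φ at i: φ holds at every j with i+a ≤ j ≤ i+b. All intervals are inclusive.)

Holds

Check G[0,1] ((warn ∧ alarm) ∨ reset) at each j in [6,7]:
  j=6: holds on [6,7]
  j=7: holds on [7,8]
Found at j=6 → formula holds.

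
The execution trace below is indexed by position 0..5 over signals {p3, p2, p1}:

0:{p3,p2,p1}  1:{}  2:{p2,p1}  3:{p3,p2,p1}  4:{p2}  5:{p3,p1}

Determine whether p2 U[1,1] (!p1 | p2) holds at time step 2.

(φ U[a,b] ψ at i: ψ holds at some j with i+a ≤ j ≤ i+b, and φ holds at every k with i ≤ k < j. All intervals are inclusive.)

True

Need some j in [3,3] with (!p1 | p2), and p2 at every k in [2,j-1].
  j=3: (!p1 | p2) holds; p2 holds at every k in [2,2] → satisfied.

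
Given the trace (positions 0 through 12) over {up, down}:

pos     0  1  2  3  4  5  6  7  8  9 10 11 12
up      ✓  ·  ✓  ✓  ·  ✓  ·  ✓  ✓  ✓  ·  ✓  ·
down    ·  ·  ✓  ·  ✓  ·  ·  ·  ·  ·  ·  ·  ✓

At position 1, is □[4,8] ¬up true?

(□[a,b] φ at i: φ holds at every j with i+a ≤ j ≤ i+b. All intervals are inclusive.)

No

Check ¬up at every j in [5,9]:
  j=5: false
  j=6: true
  j=7: false
  j=8: false
  j=9: false
Fails at j=5 → formula fails.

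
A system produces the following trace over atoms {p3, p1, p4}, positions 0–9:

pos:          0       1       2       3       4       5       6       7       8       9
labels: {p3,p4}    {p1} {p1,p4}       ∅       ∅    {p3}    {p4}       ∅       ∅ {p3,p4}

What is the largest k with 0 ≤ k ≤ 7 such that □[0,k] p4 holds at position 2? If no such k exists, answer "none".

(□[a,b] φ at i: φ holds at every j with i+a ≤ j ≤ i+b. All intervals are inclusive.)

0

p4 must hold from j=2 onward; find where it first fails.
  j=2: holds
  j=3: fails
Holds on [2,2], so largest k = 0.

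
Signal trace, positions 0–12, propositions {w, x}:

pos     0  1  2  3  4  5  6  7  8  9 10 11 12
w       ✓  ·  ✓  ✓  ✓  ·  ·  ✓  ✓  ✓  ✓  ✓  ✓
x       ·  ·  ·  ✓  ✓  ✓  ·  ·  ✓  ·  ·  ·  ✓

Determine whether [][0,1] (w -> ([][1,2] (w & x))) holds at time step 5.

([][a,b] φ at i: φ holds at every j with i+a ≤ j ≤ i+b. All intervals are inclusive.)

Check (w -> ([][1,2] (w & x))) at every j in [5,6]:
  j=5: antecedent false → ✓
  j=6: antecedent false → ✓
All positions satisfy it → formula holds.

Holds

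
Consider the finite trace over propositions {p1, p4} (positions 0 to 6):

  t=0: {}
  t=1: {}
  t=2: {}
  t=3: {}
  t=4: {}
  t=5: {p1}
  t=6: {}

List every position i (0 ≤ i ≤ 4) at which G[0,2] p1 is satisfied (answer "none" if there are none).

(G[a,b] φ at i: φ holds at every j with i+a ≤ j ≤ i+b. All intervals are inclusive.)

none

Evaluate at each i in [0,4]:
  i=0: ✗ (fails at j=0)
  i=1: ✗ (fails at j=1)
  i=2: ✗ (fails at j=2)
  i=3: ✗ (fails at j=3)
  i=4: ✗ (fails at j=4)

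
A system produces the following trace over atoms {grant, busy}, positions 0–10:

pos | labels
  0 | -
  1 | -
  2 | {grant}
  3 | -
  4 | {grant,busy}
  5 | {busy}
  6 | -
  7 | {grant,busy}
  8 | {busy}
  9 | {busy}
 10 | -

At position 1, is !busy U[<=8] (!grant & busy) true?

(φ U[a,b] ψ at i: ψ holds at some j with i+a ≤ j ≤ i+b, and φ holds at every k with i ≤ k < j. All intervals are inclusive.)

Need some j in [1,9] with (!grant & busy), and !busy at every k in [1,j-1].
  j=1: (!grant & busy) false.
  j=2: (!grant & busy) false.
  j=3: (!grant & busy) false.
  j=4: (!grant & busy) false.
  j=5: (!grant & busy) holds, but !busy fails at k=4 → not this j.
  j=6: (!grant & busy) false.
  j=7: (!grant & busy) false.
  j=8: (!grant & busy) holds, but !busy fails at k=4 → not this j.
  j=9: (!grant & busy) holds, but !busy fails at k=4 → not this j.
No j in the window works → until fails.

Does not hold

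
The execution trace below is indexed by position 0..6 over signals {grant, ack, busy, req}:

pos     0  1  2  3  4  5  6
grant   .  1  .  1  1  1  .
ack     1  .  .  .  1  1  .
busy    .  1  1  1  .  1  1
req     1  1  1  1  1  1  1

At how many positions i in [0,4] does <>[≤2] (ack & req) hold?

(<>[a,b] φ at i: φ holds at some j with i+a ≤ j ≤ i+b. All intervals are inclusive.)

Evaluate at each i in [0,4]:
  i=0: ✓ (witness j=0)
  i=1: ✗ (none in [1,3])
  i=2: ✓ (witness j=4)
  i=3: ✓ (witness j=4)
  i=4: ✓ (witness j=4)
Positions where it holds: {0, 2, 3, 4} → 4.

4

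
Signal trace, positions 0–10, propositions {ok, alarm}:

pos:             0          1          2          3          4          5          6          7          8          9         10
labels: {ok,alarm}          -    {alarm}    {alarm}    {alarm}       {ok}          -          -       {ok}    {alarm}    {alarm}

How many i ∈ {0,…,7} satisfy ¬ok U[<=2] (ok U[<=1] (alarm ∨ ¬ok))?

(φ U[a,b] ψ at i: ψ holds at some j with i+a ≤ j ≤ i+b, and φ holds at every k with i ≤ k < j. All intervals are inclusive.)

8

Evaluate at each i in [0,7]:
  i=0: ✓ (rhs at j=0)
  i=1: ✓ (rhs at j=1)
  i=2: ✓ (rhs at j=2)
  i=3: ✓ (rhs at j=3)
  i=4: ✓ (rhs at j=4)
  i=5: ✓ (rhs at j=5)
  i=6: ✓ (rhs at j=6)
  i=7: ✓ (rhs at j=7)
Positions where it holds: {0, 1, 2, 3, 4, 5, 6, 7} → 8.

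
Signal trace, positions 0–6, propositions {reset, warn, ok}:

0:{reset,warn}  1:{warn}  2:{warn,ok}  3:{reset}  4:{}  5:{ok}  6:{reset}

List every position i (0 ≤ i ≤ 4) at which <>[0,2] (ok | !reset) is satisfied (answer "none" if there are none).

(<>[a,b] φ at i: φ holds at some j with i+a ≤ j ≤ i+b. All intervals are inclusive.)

Evaluate at each i in [0,4]:
  i=0: ✓ (witness j=1)
  i=1: ✓ (witness j=1)
  i=2: ✓ (witness j=2)
  i=3: ✓ (witness j=4)
  i=4: ✓ (witness j=4)

0, 1, 2, 3, 4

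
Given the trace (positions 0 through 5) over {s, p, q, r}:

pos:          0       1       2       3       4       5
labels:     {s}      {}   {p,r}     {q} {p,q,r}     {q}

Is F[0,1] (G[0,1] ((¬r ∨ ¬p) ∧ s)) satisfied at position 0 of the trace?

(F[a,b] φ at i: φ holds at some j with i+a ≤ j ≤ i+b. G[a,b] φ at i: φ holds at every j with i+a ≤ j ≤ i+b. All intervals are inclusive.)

Check G[0,1] ((¬r ∨ ¬p) ∧ s) at each j in [0,1]:
  j=0: fails at 1
  j=1: fails at 1
No position in the window satisfies it → formula fails.

Does not hold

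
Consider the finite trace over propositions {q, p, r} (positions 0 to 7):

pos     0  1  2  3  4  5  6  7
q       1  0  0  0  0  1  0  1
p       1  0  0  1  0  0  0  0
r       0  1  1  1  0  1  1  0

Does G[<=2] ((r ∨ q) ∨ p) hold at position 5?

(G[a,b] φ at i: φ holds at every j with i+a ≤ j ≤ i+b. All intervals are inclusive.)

Holds

Check ((r ∨ q) ∨ p) at every j in [5,7]:
  j=5: true
  j=6: true
  j=7: true
All positions satisfy it → formula holds.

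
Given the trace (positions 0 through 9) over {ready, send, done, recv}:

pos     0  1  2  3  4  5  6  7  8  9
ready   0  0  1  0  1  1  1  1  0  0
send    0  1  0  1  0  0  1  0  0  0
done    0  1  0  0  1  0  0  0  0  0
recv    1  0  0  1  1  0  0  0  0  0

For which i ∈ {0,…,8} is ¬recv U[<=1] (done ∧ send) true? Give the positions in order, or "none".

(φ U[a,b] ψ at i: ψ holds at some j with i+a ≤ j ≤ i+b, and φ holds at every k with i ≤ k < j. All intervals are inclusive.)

Evaluate at each i in [0,8]:
  i=0: ✗ (lhs fails at k=0 before rhs at j=1)
  i=1: ✓ (rhs at j=1)
  i=2: ✗ (no rhs in [2,3])
  i=3: ✗ (no rhs in [3,4])
  i=4: ✗ (no rhs in [4,5])
  i=5: ✗ (no rhs in [5,6])
  i=6: ✗ (no rhs in [6,7])
  i=7: ✗ (no rhs in [7,8])
  i=8: ✗ (no rhs in [8,9])

1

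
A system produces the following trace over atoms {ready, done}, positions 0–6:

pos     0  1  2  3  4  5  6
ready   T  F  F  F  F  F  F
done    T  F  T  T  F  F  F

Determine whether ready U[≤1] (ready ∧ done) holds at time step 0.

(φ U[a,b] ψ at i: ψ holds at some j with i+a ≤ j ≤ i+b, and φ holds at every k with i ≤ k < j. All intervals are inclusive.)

Yes

Need some j in [0,1] with (ready ∧ done), and ready at every k in [0,j-1].
  j=0: (ready ∧ done) holds; no prefix to check → satisfied.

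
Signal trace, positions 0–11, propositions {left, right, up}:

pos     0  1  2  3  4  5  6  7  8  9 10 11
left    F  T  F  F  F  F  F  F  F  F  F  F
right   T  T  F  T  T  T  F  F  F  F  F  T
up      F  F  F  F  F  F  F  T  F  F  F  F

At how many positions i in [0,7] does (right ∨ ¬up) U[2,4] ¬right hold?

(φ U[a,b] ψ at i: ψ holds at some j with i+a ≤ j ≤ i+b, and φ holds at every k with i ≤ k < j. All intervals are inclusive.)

5

Evaluate at each i in [0,7]:
  i=0: ✓ (rhs at j=2; lhs holds on [0,1])
  i=1: ✗ (no rhs in [3,5])
  i=2: ✓ (rhs at j=6; lhs holds on [2,5])
  i=3: ✓ (rhs at j=6; lhs holds on [3,5])
  i=4: ✓ (rhs at j=6; lhs holds on [4,5])
  i=5: ✓ (rhs at j=7; lhs holds on [5,6])
  i=6: ✗ (lhs fails at k=7 before rhs at j=8)
  i=7: ✗ (lhs fails at k=7 before rhs at j=9)
Positions where it holds: {0, 2, 3, 4, 5} → 5.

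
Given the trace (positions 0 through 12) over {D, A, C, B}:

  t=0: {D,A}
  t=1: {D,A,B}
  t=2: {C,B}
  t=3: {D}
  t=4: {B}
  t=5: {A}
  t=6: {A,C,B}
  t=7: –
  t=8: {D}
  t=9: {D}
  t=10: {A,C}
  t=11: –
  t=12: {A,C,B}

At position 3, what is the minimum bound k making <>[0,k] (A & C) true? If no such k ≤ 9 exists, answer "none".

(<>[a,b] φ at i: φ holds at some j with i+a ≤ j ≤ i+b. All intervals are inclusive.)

3

Scan j = 3,4,… for (A & C):
  j=3: fails
  j=4: fails
  j=5: fails
  j=6: holds
First hit at j=6, so smallest k = 6-3 = 3.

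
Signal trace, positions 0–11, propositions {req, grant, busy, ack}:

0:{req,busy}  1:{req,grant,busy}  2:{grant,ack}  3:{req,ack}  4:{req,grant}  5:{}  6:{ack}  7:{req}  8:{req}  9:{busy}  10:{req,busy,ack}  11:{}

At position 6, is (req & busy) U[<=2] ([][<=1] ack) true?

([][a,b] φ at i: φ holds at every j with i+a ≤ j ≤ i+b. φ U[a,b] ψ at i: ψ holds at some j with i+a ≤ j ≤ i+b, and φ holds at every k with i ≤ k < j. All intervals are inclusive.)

Need some j in [6,8] with [][<=1] ack, and (req & busy) at every k in [6,j-1].
  j=6: [][<=1] ack — fails at 7.
  j=7: [][<=1] ack — fails at 7.
  j=8: [][<=1] ack — fails at 8.
No j in the window works → until fails.

Does not hold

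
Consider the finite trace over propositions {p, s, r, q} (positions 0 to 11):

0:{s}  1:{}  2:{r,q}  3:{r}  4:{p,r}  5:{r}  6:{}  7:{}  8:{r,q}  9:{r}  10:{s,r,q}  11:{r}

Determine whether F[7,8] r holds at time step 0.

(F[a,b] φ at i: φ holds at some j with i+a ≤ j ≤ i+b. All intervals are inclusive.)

Check r at each j in [7,8]:
  j=7: false
  j=8: true
Found at j=8 → formula holds.

Holds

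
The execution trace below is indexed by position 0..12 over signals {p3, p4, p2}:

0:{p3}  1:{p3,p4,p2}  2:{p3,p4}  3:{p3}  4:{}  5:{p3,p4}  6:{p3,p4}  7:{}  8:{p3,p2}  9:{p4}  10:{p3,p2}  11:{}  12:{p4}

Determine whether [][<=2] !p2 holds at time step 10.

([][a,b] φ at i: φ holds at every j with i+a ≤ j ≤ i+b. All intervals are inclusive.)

Check !p2 at every j in [10,12]:
  j=10: false
  j=11: true
  j=12: true
Fails at j=10 → formula fails.

Does not hold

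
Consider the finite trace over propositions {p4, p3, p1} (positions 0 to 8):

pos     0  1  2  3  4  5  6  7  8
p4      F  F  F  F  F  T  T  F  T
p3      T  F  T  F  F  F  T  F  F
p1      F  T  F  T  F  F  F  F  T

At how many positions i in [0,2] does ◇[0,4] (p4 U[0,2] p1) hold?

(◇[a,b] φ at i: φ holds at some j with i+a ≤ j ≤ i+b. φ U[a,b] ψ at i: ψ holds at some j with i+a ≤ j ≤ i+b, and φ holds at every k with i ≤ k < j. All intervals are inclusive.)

3

Evaluate at each i in [0,2]:
  i=0: ✓ (witness j=1)
  i=1: ✓ (witness j=1)
  i=2: ✓ (witness j=3)
Positions where it holds: {0, 1, 2} → 3.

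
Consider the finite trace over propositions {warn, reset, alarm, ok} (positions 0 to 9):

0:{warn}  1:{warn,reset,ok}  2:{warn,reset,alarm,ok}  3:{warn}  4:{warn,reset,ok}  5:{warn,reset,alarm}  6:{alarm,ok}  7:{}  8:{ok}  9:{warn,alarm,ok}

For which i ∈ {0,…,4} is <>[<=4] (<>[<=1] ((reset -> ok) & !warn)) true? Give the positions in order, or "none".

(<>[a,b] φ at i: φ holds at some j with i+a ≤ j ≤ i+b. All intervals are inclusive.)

1, 2, 3, 4

Evaluate at each i in [0,4]:
  i=0: ✗ (none in [0,4])
  i=1: ✓ (witness j=5)
  i=2: ✓ (witness j=5)
  i=3: ✓ (witness j=5)
  i=4: ✓ (witness j=5)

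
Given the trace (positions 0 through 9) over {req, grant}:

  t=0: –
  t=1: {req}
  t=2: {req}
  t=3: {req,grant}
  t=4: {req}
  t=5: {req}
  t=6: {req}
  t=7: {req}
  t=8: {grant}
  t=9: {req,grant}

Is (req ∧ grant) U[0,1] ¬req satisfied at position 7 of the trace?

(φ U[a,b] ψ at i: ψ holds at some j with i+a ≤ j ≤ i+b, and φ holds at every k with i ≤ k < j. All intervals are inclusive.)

False

Need some j in [7,8] with ¬req, and (req ∧ grant) at every k in [7,j-1].
  j=7: ¬req false.
  j=8: ¬req holds, but (req ∧ grant) fails at k=7 → not this j.
No j in the window works → until fails.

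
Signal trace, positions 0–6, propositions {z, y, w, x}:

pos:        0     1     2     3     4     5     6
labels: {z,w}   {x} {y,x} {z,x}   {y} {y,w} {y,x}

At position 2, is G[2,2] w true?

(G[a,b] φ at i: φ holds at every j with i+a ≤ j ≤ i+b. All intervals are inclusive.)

No

Check w at every j in [4,4]:
  j=4: false
Fails at j=4 → formula fails.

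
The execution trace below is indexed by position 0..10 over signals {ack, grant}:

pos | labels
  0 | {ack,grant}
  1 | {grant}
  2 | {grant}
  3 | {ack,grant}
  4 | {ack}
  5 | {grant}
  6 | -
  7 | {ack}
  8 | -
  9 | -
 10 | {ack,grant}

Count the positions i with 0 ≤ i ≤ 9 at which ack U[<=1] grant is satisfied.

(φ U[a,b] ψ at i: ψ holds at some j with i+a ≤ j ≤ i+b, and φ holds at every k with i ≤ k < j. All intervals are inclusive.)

6

Evaluate at each i in [0,9]:
  i=0: ✓ (rhs at j=0)
  i=1: ✓ (rhs at j=1)
  i=2: ✓ (rhs at j=2)
  i=3: ✓ (rhs at j=3)
  i=4: ✓ (rhs at j=5; lhs holds on [4,4])
  i=5: ✓ (rhs at j=5)
  i=6: ✗ (no rhs in [6,7])
  i=7: ✗ (no rhs in [7,8])
  i=8: ✗ (no rhs in [8,9])
  i=9: ✗ (lhs fails at k=9 before rhs at j=10)
Positions where it holds: {0, 1, 2, 3, 4, 5} → 6.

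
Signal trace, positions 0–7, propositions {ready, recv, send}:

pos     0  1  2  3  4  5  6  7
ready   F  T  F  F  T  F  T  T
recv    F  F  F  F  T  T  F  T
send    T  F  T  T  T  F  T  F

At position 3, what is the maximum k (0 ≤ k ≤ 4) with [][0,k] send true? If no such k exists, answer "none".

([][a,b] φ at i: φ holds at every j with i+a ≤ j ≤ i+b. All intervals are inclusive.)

1

send must hold from j=3 onward; find where it first fails.
  j=3: holds
  j=4: holds
  j=5: fails
Holds on [3,4], so largest k = 1.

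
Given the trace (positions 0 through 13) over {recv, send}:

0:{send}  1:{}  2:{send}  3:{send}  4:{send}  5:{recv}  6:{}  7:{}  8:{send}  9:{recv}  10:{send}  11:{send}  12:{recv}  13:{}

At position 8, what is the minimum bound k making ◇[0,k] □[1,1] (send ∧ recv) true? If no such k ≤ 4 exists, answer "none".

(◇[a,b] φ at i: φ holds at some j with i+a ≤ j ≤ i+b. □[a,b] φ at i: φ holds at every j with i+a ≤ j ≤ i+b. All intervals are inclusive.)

Scan j = 8,9,… for □[1,1] (send ∧ recv):
  j=8: fails
  j=9: fails
  j=10: fails
  j=11: fails
  j=12: fails
No j in [8,12] satisfies it → none.

none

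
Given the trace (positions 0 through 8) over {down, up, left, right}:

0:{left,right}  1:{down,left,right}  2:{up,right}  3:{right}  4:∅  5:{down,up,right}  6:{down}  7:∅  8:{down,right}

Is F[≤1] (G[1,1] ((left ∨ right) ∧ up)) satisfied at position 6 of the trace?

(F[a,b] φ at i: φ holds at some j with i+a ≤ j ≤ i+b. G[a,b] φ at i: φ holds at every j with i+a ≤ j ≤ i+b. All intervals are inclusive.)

No

Check G[1,1] ((left ∨ right) ∧ up) at each j in [6,7]:
  j=6: fails at 7
  j=7: fails at 8
No position in the window satisfies it → formula fails.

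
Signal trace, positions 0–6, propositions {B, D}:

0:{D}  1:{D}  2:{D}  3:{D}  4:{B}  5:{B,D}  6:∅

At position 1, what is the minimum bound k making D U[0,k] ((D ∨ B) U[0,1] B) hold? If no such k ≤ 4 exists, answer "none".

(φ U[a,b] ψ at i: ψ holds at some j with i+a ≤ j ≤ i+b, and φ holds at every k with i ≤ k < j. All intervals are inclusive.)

Need earliest j ≥ 1 with ((D ∨ B) U[0,1] B), and D at every k in [1,j-1].
  j=1: rhs fails.
  j=2: rhs fails.
  j=3: rhs holds; lhs holds on [1,2]. k = 2.

2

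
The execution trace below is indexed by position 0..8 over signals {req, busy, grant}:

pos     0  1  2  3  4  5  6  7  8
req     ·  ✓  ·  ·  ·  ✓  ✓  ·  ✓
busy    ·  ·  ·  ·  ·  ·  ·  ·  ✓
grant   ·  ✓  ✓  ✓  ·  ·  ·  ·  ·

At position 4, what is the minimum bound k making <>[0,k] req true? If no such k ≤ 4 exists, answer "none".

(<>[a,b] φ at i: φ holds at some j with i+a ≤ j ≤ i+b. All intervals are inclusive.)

Scan j = 4,5,… for req:
  j=4: fails
  j=5: holds
First hit at j=5, so smallest k = 5-4 = 1.

1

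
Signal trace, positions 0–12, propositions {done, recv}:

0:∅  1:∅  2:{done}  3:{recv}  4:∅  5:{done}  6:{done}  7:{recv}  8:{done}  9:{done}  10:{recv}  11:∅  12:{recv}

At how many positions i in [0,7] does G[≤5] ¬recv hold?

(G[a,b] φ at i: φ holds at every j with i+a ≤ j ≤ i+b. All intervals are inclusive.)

0

Evaluate at each i in [0,7]:
  i=0: ✗ (fails at j=3)
  i=1: ✗ (fails at j=3)
  i=2: ✗ (fails at j=3)
  i=3: ✗ (fails at j=3)
  i=4: ✗ (fails at j=7)
  i=5: ✗ (fails at j=7)
  i=6: ✗ (fails at j=7)
  i=7: ✗ (fails at j=7)
Positions where it holds: {} → 0.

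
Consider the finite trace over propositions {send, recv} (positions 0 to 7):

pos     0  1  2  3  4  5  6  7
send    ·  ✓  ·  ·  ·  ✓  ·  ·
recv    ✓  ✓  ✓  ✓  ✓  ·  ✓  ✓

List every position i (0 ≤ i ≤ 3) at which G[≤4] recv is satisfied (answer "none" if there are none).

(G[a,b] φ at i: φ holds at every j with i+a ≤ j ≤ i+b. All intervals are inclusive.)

0

Evaluate at each i in [0,3]:
  i=0: ✓ (all of [0,4])
  i=1: ✗ (fails at j=5)
  i=2: ✗ (fails at j=5)
  i=3: ✗ (fails at j=5)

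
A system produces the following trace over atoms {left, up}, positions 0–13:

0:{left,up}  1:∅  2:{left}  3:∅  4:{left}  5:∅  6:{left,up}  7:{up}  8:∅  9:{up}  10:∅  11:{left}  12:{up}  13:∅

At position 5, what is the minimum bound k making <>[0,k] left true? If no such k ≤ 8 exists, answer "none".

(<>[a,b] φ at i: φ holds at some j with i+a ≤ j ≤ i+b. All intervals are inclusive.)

1

Scan j = 5,6,… for left:
  j=5: fails
  j=6: holds
First hit at j=6, so smallest k = 6-5 = 1.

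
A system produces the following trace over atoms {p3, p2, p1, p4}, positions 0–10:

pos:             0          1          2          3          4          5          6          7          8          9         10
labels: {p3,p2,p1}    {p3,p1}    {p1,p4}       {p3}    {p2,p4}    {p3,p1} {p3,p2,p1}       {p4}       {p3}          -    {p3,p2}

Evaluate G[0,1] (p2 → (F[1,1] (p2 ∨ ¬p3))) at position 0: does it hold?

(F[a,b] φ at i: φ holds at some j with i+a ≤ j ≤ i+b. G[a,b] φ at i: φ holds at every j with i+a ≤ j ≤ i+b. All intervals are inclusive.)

Check (p2 → (F[1,1] (p2 ∨ ¬p3))) at every j in [0,1]:
  j=0: antecedent true; consequent fails (none in [1,1]) → ✗
  j=1: antecedent false → ✓
Fails at j=0 → formula fails.

Does not hold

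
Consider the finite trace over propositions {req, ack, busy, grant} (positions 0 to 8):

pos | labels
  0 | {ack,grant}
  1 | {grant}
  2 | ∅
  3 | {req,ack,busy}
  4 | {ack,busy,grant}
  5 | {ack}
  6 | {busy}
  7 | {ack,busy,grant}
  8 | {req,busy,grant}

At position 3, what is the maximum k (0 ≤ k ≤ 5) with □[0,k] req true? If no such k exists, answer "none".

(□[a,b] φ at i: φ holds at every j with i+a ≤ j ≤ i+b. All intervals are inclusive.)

0

req must hold from j=3 onward; find where it first fails.
  j=3: holds
  j=4: fails
Holds on [3,3], so largest k = 0.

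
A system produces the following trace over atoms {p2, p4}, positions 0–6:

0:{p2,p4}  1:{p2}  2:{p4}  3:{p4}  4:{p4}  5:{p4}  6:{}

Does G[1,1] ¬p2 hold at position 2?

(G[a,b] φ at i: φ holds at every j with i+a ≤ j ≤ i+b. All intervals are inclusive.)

Check ¬p2 at every j in [3,3]:
  j=3: true
All positions satisfy it → formula holds.

Holds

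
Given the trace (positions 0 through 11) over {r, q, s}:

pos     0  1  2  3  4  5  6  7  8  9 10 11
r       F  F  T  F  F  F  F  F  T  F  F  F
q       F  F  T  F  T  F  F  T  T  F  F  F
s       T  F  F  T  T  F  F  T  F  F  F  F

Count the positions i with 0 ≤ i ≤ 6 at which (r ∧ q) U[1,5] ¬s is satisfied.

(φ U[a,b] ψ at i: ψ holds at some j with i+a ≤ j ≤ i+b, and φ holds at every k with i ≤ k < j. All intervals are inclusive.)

0

Evaluate at each i in [0,6]:
  i=0: ✗ (lhs fails at k=0 before rhs at j=1)
  i=1: ✗ (lhs fails at k=1 before rhs at j=2)
  i=2: ✗ (lhs fails at k=3 before rhs at j=5)
  i=3: ✗ (lhs fails at k=3 before rhs at j=5)
  i=4: ✗ (lhs fails at k=4 before rhs at j=5)
  i=5: ✗ (lhs fails at k=5 before rhs at j=6)
  i=6: ✗ (lhs fails at k=6 before rhs at j=8)
Positions where it holds: {} → 0.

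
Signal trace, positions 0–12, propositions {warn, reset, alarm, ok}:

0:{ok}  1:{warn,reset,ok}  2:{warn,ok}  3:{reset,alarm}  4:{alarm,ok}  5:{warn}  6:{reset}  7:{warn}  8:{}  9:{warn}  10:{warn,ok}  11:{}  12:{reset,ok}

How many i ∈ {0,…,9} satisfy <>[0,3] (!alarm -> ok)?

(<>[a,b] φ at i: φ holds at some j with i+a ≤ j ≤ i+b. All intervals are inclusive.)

Evaluate at each i in [0,9]:
  i=0: ✓ (witness j=0)
  i=1: ✓ (witness j=1)
  i=2: ✓ (witness j=2)
  i=3: ✓ (witness j=3)
  i=4: ✓ (witness j=4)
  i=5: ✗ (none in [5,8])
  i=6: ✗ (none in [6,9])
  i=7: ✓ (witness j=10)
  i=8: ✓ (witness j=10)
  i=9: ✓ (witness j=10)
Positions where it holds: {0, 1, 2, 3, 4, 7, 8, 9} → 8.

8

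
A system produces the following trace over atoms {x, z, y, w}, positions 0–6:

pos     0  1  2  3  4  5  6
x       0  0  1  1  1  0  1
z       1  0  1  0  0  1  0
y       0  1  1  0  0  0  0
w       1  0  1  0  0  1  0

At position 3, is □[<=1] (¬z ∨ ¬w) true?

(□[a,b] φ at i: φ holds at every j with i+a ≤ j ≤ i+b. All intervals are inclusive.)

Holds

Check (¬z ∨ ¬w) at every j in [3,4]:
  j=3: true
  j=4: true
All positions satisfy it → formula holds.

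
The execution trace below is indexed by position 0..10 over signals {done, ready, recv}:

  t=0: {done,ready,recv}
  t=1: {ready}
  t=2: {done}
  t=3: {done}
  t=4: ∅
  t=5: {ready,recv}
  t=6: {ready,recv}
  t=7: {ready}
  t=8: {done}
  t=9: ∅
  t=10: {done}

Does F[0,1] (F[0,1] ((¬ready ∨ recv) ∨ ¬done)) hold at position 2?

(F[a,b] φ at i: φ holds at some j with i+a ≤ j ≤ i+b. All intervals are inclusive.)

Check F[0,1] ((¬ready ∨ recv) ∨ ¬done) at each j in [2,3]:
  j=2: holds (witness at 2)
  j=3: holds (witness at 3)
Found at j=2 → formula holds.

True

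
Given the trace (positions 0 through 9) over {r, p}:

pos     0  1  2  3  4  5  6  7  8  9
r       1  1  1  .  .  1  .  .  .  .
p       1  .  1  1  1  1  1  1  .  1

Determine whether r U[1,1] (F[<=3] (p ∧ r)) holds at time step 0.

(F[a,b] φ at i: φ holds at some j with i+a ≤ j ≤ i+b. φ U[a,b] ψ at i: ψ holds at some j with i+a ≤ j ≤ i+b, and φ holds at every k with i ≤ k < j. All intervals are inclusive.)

True

Need some j in [1,1] with F[<=3] (p ∧ r), and r at every k in [0,j-1].
  j=1: F[<=3] (p ∧ r) holds; r holds at every k in [0,0] → satisfied.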